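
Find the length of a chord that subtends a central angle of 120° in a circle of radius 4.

Chord = 2(4) sin(60°) = 4*sqrt(3)

4*sqrt(3)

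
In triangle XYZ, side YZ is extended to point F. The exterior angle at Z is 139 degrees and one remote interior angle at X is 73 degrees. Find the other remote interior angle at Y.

The exterior angle theorem states that an exterior angle equals the sum of the two non-adjacent interior angles.
So 139 = 73 + angle Y, which gives angle Y = 139 - 73 = 66 degrees.

66 degrees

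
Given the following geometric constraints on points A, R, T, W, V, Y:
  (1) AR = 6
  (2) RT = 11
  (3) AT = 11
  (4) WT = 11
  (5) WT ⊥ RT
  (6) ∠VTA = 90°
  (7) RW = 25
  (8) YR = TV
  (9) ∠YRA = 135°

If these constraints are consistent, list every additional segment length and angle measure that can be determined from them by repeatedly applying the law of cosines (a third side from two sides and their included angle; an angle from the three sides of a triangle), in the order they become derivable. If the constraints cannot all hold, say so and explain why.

These constraints are not satisfiable: by the triangle inequality in triangle TRW, (2) RT = 11 and (4) WT = 11 force RW ≤ 11 + 11 = 22, but (7) says RW = 25. No planar figure meets all of them, so nothing further can be derived.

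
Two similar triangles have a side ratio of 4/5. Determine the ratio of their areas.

Area ratio = (side ratio)^2 = (4/5)^2 = 16:25.

16:25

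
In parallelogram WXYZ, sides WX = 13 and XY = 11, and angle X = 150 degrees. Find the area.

Area = a * b * sin(theta)
Area = 13 * 11 * sin(150 degrees)
Area = 143 * 1/2
Area = 143/2

143/2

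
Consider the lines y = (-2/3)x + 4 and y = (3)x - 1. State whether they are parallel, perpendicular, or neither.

Slope of line 1: m1 = -2/3
Slope of line 2: m2 = 3
m1 != m2 and m1*m2 = -2 != -1. Neither.

Neither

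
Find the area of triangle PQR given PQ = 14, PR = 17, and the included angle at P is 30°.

Area = (1/2)(14)(17) sin(30°) = (1/2)(14)(17)(1/2) = 119/2

119/2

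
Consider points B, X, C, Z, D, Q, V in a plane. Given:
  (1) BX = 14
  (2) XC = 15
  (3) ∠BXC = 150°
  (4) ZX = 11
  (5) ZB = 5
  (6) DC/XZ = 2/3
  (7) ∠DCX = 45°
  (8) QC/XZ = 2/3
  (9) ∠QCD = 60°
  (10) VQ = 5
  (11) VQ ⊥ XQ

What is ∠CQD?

From the given relations: QC = 2/3·XZ = 2/3·11 ≈ 7.33; DC = 2/3·XZ = 2/3·11 ≈ 7.33.
Step 1: By the law of cosines on triangle QCD: QD² = 7.33² + 7.33² − 2·7.33·7.33·cos(60°) = 53.78, so QD ≈ 7.33.
Step 2: By the inverse law of cosines on triangle CQD: cos(∠CQD) = (7.33² + 7.33² − 7.33²) / (2·7.33·7.33) = 53.78/107.56 = 0.5, so ∠CQD = 60°.

Therefore, the measure of angle ∠CQD = 60°.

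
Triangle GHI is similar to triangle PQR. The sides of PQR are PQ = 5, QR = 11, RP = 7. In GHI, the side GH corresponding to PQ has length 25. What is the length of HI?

Since the triangles are similar, the ratio of corresponding sides is constant.
Scale factor k = GH / PQ = 25 / 5 = 5
HI = k * QR = 5 * 11 = 55

55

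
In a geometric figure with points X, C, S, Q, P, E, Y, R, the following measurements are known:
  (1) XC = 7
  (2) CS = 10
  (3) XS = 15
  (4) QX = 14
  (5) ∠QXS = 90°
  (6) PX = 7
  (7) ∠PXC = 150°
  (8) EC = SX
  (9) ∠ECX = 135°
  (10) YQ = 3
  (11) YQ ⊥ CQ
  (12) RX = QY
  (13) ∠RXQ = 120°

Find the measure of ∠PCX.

Step 1: By the law of cosines on triangle CXP: CP² = 7² + 7² − 2·7·7·cos(150°) = 182.87, so CP ≈ 13.52.
Step 2: By the inverse law of cosines on triangle PCX: cos(∠PCX) = (13.52² + 7² − 7²) / (2·13.52·7) = 182.87/189.32 = 0.9659, so ∠PCX = 15°.

Therefore, the measure of angle ∠PCX = 15°.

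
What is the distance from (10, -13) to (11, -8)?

The horizontal distance is |11 - 10| = 1 and the vertical distance is |-8 - -13| = 5.
By the Pythagorean theorem, d = sqrt(1^2 + 5^2) = sqrt(26).

sqrt(26)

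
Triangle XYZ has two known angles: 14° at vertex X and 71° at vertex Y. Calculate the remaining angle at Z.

The interior angles sum to 180°: angle Z = 180 - 14 - 71 = 95°.
The triangle is obtuse (angles 14°, 71°, 95°).

95 degrees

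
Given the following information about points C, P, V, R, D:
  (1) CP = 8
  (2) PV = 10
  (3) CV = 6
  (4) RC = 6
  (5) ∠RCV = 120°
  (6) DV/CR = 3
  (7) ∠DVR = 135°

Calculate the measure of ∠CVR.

Step 1: By the law of cosines on triangle VCR: VR² = 6² + 6² − 2·6·6·cos(120°) = 108, so VR = 6·√3.
Step 2: By the inverse law of cosines on triangle CVR: cos(∠CVR) = (6² + (6·√3)² − 6²) / (2·6·6·√3) = 108/124.71 = 0.866, so ∠CVR = 30°.

Therefore, the measure of angle ∠CVR = 30°.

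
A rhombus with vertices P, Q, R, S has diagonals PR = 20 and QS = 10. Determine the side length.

The diagonals of a rhombus bisect each other at right angles.
Half-diagonals: 20/2 = 10 and 10/2 = 5
side = sqrt(10^2 + 5^2)
side = sqrt(100 + 25)
side = sqrt(125) = 5*sqrt(5)

5*sqrt(5)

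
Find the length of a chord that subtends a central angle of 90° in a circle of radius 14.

Chord length = 2r sin(θ/2)
= 2 × 14 × sin(90°/2)
= 2 × 14 × sin(45°)
= 14*sqrt(2)

14*sqrt(2)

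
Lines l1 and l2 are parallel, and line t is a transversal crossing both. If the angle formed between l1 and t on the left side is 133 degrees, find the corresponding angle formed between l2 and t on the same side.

Corresponding angles are equal: 133 degrees.

133 degrees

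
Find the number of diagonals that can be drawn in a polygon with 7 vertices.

Total line segments between 7 vertices = C(7,2) = 21.
Subtract the 7 sides: 21 - 7 = 14 diagonals.

14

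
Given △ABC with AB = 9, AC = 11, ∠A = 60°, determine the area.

Area = (1/2)(9)(11) sin(60°) = (1/2)(9)(11)(sqrt(3)/2) = 99*sqrt(3)/4

99*sqrt(3)/4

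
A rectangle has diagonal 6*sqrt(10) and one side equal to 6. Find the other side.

The diagonal of a rectangle forms a right triangle with the two sides.
Rearranging the Pythagorean theorem: missing side = sqrt(d^2 - known^2).
= sqrt(360 - 36) = sqrt(324) = 18.

18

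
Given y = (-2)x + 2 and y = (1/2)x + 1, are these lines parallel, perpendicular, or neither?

Slope of line 1: m1 = -2
Slope of line 2: m2 = 1/2
m1 * m2 = -1, so perpendicular.

Perpendicular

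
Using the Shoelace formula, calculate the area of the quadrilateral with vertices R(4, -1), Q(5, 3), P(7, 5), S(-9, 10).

The Shoelace formula works by pairing each vertex with the next (cycling back to the first).
For each pair, compute x_i*y_(i+1) - x_(i+1)*y_i:
  (4*3 - 5*-1) = 17
  (5*5 - 7*3) = 4
  (7*10 - -9*5) = 115
  (-9*-1 - 4*10) = -31
Taking half the absolute value of the total: Area = (1/2)(105) = 105/2.

105/2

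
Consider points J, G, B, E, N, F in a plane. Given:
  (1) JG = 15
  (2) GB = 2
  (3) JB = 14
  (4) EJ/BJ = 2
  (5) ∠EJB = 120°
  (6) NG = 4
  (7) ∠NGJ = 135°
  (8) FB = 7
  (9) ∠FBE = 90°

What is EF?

From the given relations: EJ = 2·BJ = 2·14 = 28.
Step 1: By the law of cosines on triangle BJE: BE² = 14² + 28² − 2·14·28·cos(120°) = 1372, so BE = 14·√7.
Step 2: By the law of cosines on triangle EBF: EF² = (14·√7)² + 7² − 2·14·√7·7·cos(90°) = 1421, so EF = 7·√29.

Therefore, the length of EF = 7·√29.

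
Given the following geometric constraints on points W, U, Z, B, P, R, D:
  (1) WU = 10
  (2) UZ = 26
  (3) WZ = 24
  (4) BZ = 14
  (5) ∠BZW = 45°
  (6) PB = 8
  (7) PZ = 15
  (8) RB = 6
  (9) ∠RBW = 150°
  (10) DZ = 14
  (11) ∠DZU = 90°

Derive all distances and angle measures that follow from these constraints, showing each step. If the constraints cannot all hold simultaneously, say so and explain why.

The constraints are consistent.

Step 1: From WZ = 24, ZB = 14, and ∠WZB = 45°, by the law of cosines:
  WB² = WZ² + ZB² - 2·WZ·ZB·cos(45°) = 576 + 196 - 475.2 = 296.8
  WB ≈ 17.23

Step 2: From UZ = 26, ZD = 14, and ∠UZD = 90°, by the law of cosines:
  UD² = UZ² + ZD² - 2·UZ·ZD·cos(90°) = 676 + 196 - 0 = 872
  UD ≈ 29.53

Step 3: From WU = 10, WZ = 24, UZ = 26, by the inverse law of cosines:
  cos(∠UWZ) = (WU² + WZ² - UZ²) / (2·WU·WZ)
  ∠UWZ = 90°

Step 4: From UW = 10, UZ = 26, WZ = 24, by the inverse law of cosines:
  cos(∠WUZ) = (UW² + UZ² - WZ²) / (2·UW·UZ)
  ∠WUZ = 67.38°

Step 5: From ZB = 14, ZP = 15, BP = 8, by the inverse law of cosines:
  cos(∠BZP) = (ZB² + ZP² - BP²) / (2·ZB·ZP)
  ∠BZP = 31.79°

Step 6: From ZU = 26, ZW = 24, UW = 10, by the inverse law of cosines:
  cos(∠UZW) = (ZU² + ZW² - UW²) / (2·ZU·ZW)
  ∠UZW = 22.62°

Step 7: From BP = 8, BZ = 14, PZ = 15, by the inverse law of cosines:
  cos(∠PBZ) = (BP² + BZ² - PZ²) / (2·BP·BZ)
  ∠PBZ = 81.01°

Step 8: From PB = 8, PZ = 15, BZ = 14, by the inverse law of cosines:
  cos(∠BPZ) = (PB² + PZ² - BZ²) / (2·PB·PZ)
  ∠BPZ = 67.2°

Step 9: From WB = 17.23, BR = 6, and ∠WBR = 150°, by the law of cosines:
  WR² = WB² + BR² - 2·WB·BR·cos(150°) = 296.8 + 36 + 179 = 511.9
  WR ≈ 22.62

Step 10: From WB = 17.23, WZ = 24, BZ = 14, by the inverse law of cosines:
  cos(∠BWZ) = (WB² + WZ² - BZ²) / (2·WB·WZ)
  ∠BWZ = 35.07°

Step 11: From UD = 29.53, UZ = 26, DZ = 14, by the inverse law of cosines:
  cos(∠DUZ) = (UD² + UZ² - DZ²) / (2·UD·UZ)
  ∠DUZ = 28.3°

Step 12: From BW = 17.23, BZ = 14, WZ = 24, by the inverse law of cosines:
  cos(∠WBZ) = (BW² + BZ² - WZ²) / (2·BW·BZ)
  ∠WBZ = 99.93°

Step 13: From DU = 29.53, DZ = 14, UZ = 26, by the inverse law of cosines:
  cos(∠UDZ) = (DU² + DZ² - UZ²) / (2·DU·DZ)
  ∠UDZ = 61.7°

Step 14: From WB = 17.23, WR = 22.62, BR = 6, by the inverse law of cosines:
  cos(∠BWR) = (WB² + WR² - BR²) / (2·WB·WR)
  ∠BWR = 7.62°

Step 15: From RB = 6, RW = 22.62, BW = 17.23, by the inverse law of cosines:
  cos(∠BRW) = (RB² + RW² - BW²) / (2·RB·RW)
  ∠BRW = 22.38°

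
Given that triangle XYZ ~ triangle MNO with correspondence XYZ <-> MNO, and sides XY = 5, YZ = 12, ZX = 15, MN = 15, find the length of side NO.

Since the triangles are similar, the ratio of corresponding sides is constant.
Scale factor k = MN / XY = 15 / 5 = 3
NO = k * YZ = 3 * 12 = 36

36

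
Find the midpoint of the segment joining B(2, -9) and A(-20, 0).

The midpoint is the point halfway along the segment.
Move half the horizontal distance: 2 + (-20 - 2)/2 = 2 + -22/2 = -9
Move half the vertical distance: -9 + (0 - -9)/2 = -9 + 9/2 = -9/2
Midpoint = (-9, -9/2)

(-9, -9/2)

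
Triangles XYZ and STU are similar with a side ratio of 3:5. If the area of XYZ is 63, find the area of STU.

Area ratio = (3/5)^2 = 9/25. Area of STU = 63 * 25/9 = 175.

175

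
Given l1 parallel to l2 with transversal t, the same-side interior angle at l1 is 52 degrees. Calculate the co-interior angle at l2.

Co-interior (same-side interior) angles are between the parallel lines on the same side of the transversal.
Unlike corresponding or alternate interior angles, they are supplementary rather than equal.
So the angle = 180 - 52 = 128 degrees.

128 degrees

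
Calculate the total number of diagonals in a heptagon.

The number of diagonals in an n-gon is n(n - 3)/2.
For n = 7: 7(7 - 3)/2 = 7 × 4 / 2 = 14.

14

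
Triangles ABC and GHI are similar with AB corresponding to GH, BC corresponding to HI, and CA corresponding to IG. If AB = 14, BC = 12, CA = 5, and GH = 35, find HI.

Since the triangles are similar, the ratio of corresponding sides is constant.
Scale factor k = GH / AB = 35 / 14 = 5/2
HI = k * BC = 5/2 * 12 = 30

30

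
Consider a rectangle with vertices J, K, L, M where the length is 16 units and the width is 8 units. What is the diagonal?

d = sqrt(16^2 + 8^2) = sqrt(320) = 8*sqrt(5)

8*sqrt(5)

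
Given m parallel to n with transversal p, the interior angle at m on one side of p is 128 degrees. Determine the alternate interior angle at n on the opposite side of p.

Alternate interior angles formed by parallel lines and a transversal are equal.
The given angle is 128 degrees.
The alternate interior angle = 128 degrees.

128 degrees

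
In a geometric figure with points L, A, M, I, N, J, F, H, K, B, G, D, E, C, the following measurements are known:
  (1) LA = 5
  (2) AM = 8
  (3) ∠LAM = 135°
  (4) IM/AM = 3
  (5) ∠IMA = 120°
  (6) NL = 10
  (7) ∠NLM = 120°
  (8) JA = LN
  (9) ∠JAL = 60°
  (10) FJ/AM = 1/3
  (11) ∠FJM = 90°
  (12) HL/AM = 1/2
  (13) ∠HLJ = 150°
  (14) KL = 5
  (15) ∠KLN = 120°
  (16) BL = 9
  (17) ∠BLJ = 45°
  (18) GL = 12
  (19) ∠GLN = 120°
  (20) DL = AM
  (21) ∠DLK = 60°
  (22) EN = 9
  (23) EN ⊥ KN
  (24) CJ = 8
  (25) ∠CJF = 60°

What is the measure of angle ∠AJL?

From the given relations: JA = LN = 10.
Step 1: By the law of cosines on triangle JAL: JL² = 10² + 5² − 2·10·5·cos(60°) = 75, so JL = 5·√3.
Step 2: By the inverse law of cosines on triangle AJL: cos(∠AJL) = (10² + (5·√3)² − 5²) / (2·10·5·√3) = 150/173.21 = 0.866, so ∠AJL = 30°.

Therefore, the measure of angle ∠AJL = 30°.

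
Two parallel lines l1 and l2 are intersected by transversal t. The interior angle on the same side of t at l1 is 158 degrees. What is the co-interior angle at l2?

Co-interior angles (same-side interior) formed by parallel lines and a transversal are supplementary (sum to 180 degrees).
The given angle is 158 degrees.
The co-interior angle = 180 - 158 = 22 degrees.

22 degrees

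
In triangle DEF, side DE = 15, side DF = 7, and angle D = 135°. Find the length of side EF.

When two sides and the included angle are known, the law of cosines gives the third side.
c^2 = a^2 + b^2 - 2ab cos(C) generalizes the Pythagorean theorem to non-right triangles.
Here: EF^2 = 225 + 49 - 210*(-sqrt(2)/2) = 105*sqrt(2) + 274
EF = sqrt(105*sqrt(2) + 274)

sqrt(105*sqrt(2) + 274)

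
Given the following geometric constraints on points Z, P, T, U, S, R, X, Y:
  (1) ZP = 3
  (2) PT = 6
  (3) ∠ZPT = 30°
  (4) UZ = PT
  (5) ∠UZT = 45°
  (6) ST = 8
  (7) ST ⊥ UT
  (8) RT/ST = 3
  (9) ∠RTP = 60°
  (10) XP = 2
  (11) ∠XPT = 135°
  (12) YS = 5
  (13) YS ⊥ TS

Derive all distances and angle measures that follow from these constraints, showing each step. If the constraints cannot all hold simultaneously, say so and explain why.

The constraints are consistent.

From the given relations:
  UZ = PT = 6
  RT = 3·ST = 3·8 = 24

Step 1: From ZP = 3, PT = 6, and ∠ZPT = 30°, by the law of cosines:
  ZT² = ZP² + PT² - 2·ZP·PT·cos(30°) = 9 + 36 - 31.18 = 13.82
  ZT ≈ 3.72

Step 2: From PT = 6, TR = 24, and ∠PTR = 60°, by the law of cosines:
  PR² = PT² + TR² - 2·PT·TR·cos(60°) = 36 + 576 - 144 = 468
  PR = 6·√13

Step 3: From TP = 6, PX = 2, and ∠TPX = 135°, by the law of cosines:
  TX² = TP² + PX² - 2·TP·PX·cos(135°) = 36 + 4 + 16.97 = 56.97
  TX ≈ 7.55

Step 4: From TS = 8, SY = 5, and ∠TSY = 90°, by the law of cosines:
  TY² = TS² + SY² - 2·TS·SY·cos(90°) = 64 + 25 - 0 = 89
  TY = √89

Step 5: From TZ = 3.72, ZU = 6, and ∠TZU = 45°, by the law of cosines:
  TU² = TZ² + ZU² - 2·TZ·ZU·cos(45°) = 13.82 + 36 - 31.55 = 18.28
  TU ≈ 4.27

Step 6: From ZP = 3, ZT = 3.72, PT = 6, by the inverse law of cosines:
  cos(∠PZT) = (ZP² + ZT² - PT²) / (2·ZP·ZT)
  ∠PZT = 126.21°

Step 7: From PR = 6·√13, PT = 6, RT = 24, by the inverse law of cosines:
  cos(∠RPT) = (PR² + PT² - RT²) / (2·PR·PT)
  ∠RPT = 106.1°

Step 8: From TP = 6, TX = 7.55, PX = 2, by the inverse law of cosines:
  cos(∠PTX) = (TP² + TX² - PX²) / (2·TP·TX)
  ∠PTX = 10.8°

Step 9: From TP = 6, TZ = 3.72, PZ = 3, by the inverse law of cosines:
  cos(∠PTZ) = (TP² + TZ² - PZ²) / (2·TP·TZ)
  ∠PTZ = 23.79°

Step 10: From TS = 8, TY = √89, SY = 5, by the inverse law of cosines:
  cos(∠STY) = (TS² + TY² - SY²) / (2·TS·TY)
  ∠STY = 32.01°

Step 11: From RP = 6·√13, RT = 24, PT = 6, by the inverse law of cosines:
  cos(∠PRT) = (RP² + RT² - PT²) / (2·RP·RT)
  ∠PRT = 13.9°

Step 12: From XP = 2, XT = 7.55, PT = 6, by the inverse law of cosines:
  cos(∠PXT) = (XP² + XT² - PT²) / (2·XP·XT)
  ∠PXT = 34.2°

Step 13: From YS = 5, YT = √89, ST = 8, by the inverse law of cosines:
  cos(∠SYT) = (YS² + YT² - ST²) / (2·YS·YT)
  ∠SYT = 57.99°

Step 14: From UT = 4.27, TS = 8, and ∠UTS = 90°, by the law of cosines:
  US² = UT² + TS² - 2·UT·TS·cos(90°) = 18.28 + 64 - 0 = 82.28
  US ≈ 9.07

Step 15: From TU = 4.27, TZ = 3.72, UZ = 6, by the inverse law of cosines:
  cos(∠UTZ) = (TU² + TZ² - UZ²) / (2·TU·TZ)
  ∠UTZ = 97.05°

Step 16: From UT = 4.27, UZ = 6, TZ = 3.72, by the inverse law of cosines:
  cos(∠TUZ) = (UT² + UZ² - TZ²) / (2·UT·UZ)
  ∠TUZ = 37.95°

Step 17: From US = 9.07, UT = 4.27, ST = 8, by the inverse law of cosines:
  cos(∠SUT) = (US² + UT² - ST²) / (2·US·UT)
  ∠SUT = 61.88°

Step 18: From ST = 8, SU = 9.07, TU = 4.27, by the inverse law of cosines:
  cos(∠TSU) = (ST² + SU² - TU²) / (2·ST·SU)
  ∠TSU = 28.12°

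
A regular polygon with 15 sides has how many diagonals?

The number of diagonals in an n-gon is n(n - 3)/2.
For n = 15: 15(15 - 3)/2 = 15 × 12 / 2 = 90.

90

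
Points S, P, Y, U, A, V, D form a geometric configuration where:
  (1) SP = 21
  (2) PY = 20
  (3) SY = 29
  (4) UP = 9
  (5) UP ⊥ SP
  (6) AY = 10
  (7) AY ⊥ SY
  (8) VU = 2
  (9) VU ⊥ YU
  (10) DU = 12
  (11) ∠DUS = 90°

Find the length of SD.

Step 1: By the law of cosines on triangle UPS: US² = 9² + 21² − 2·9·21·cos(90°) = 522, so US = 3·√58.
Step 2: By the law of cosines on triangle SUD: SD² = (3·√58)² + 12² − 2·3·√58·12·cos(90°) = 666, so SD = 3·√74.

Therefore, the length of SD = 3·√74.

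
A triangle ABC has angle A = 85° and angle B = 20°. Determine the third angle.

The interior angles sum to 180°: angle C = 180 - 85 - 20 = 75°.
The triangle is acute (angles 85°, 20°, 75°).

75 degrees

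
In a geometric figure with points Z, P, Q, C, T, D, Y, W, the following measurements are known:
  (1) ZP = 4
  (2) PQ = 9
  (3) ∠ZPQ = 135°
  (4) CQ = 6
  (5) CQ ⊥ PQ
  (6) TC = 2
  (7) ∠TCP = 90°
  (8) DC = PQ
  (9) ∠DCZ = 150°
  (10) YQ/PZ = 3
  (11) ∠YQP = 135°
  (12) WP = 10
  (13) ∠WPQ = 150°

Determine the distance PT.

Step 1: By the law of cosines on triangle CQP: CP² = 6² + 9² − 2·6·9·cos(90°) = 117, so CP = 3·√13.
Step 2: By the law of cosines on triangle PCT: PT² = (3·√13)² + 2² − 2·3·√13·2·cos(90°) = 121, so PT = 11.

Therefore, the length of PT = 11.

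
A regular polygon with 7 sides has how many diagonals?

Each of the 7 vertices connects to 4 non-adjacent vertices via diagonals.
Total connections = 7 × 4 = 28, but each diagonal is counted twice.
Number of diagonals = 28 / 2 = 14.

14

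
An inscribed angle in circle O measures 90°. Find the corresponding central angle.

By the inscribed angle theorem, the central angle is twice the inscribed angle.
Central angle = 2 × 90° = 180°

180°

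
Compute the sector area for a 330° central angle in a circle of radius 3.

The full circle has area πr² = π(3)² = 9*pi.
The sector covers 330° out of 360°, a fraction of 11/12.
Sector area = 9*pi × 11/12 = 33*pi/4.

33*pi/4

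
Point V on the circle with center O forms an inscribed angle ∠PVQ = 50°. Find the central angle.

By the inscribed angle theorem, the central angle is twice the inscribed angle.
Central angle = 2 × 50° = 100°

100°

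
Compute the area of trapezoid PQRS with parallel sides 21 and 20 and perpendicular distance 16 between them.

Area of a trapezoid = (base1 + base2) * height / 2
Area = (21 + 20) * 16 / 2
Area = 41 * 16 / 2
Area = 656 / 2
Area = 328

328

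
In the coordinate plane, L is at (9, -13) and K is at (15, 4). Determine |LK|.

d = sqrt((15 - 9)^2 + (4 - -13)^2)
d = sqrt(6^2 + 17^2)
d = sqrt(36 + 289)
d = sqrt(325) = 5*sqrt(13)

5*sqrt(13)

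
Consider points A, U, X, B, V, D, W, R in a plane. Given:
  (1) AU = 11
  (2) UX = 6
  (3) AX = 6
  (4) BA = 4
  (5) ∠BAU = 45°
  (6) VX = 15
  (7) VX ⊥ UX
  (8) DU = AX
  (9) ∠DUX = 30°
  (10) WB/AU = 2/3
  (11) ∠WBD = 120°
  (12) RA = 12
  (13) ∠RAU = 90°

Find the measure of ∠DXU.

From the given relations: DU = AX = 6.
Step 1: By the law of cosines on triangle XUD: XD² = 6² + 6² − 2·6·6·cos(30°) = 9.65, so XD ≈ 3.11.
Step 2: By the inverse law of cosines on triangle DXU: cos(∠DXU) = (3.11² + 6² − 6²) / (2·3.11·6) = 9.65/37.27 = 0.2588, so ∠DXU = 75°.

Therefore, the measure of angle ∠DXU = 75°.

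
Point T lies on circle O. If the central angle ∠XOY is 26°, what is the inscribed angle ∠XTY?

An inscribed angle intercepts an arc from a point on the circle, while the central angle intercepts the same arc from the center.
The inscribed angle is always half the central angle: 26° / 2 = 13°.

13°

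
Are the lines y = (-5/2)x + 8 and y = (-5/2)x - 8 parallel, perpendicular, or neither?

Slope of line 1: m1 = -5/2
Slope of line 2: m2 = -5/2
Two lines are parallel if and only if they have equal slopes (or both are vertical).
Here m1 = m2 = -5/2, confirming the lines are parallel.

Parallel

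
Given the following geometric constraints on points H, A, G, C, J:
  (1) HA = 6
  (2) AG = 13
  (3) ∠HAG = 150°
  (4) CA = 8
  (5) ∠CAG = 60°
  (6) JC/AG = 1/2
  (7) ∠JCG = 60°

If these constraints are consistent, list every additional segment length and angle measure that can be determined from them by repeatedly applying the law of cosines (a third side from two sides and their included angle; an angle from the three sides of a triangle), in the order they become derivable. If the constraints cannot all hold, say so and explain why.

The constraints are consistent. Derivable facts, in order:
After 1 step:
- GC = √129
- HG ≈ 18.44
After 2 steps:
- GJ ≈ 9.87
- ∠ACG = 82.41°
- ∠AGC = 37.59°
- ∠AGH = 9.36°
- ∠AHG = 20.64°
After 3 steps:
- ∠CGJ = 34.77°
- ∠CJG = 85.23°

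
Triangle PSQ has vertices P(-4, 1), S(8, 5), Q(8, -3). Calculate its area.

Using the Shoelace formula for a triangle:
Area = (1/2)|x0(y1 - y2) + x1(y2 - y0) + x2(y0 - y1)|
Area = (1/2)|-4(5 - -3) + 8(-3 - 1) + 8(1 - 5)|
Area = (1/2)|-32 + -32 + -32|
Area = (1/2)|-96|
Area = (1/2)(96)
Area = 48

48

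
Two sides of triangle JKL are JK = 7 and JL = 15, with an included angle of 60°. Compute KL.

By the law of cosines: KL^2 = JK^2 + JL^2 - 2*JK*JL*cos(J)
KL^2 = 7^2 + 15^2 - 2*7*15*cos(60°)
KL^2 = 49 + 225 - 210*(1/2)
KL^2 = 169
KL = 13

13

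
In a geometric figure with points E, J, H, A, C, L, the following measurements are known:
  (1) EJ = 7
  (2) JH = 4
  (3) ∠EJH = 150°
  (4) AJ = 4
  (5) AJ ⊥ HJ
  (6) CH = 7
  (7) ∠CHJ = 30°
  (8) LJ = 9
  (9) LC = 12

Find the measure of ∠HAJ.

Step 1: By the law of cosines on triangle AJH: AH² = 4² + 4² − 2·4·4·cos(90°) = 32, so AH = 4·√2.
Step 2: By the inverse law of cosines on triangle HAJ: cos(∠HAJ) = ((4·√2)² + 4² − 4²) / (2·4·√2·4) = 32/45.25 = 0.7071, so ∠HAJ = 45°.

Therefore, the measure of angle ∠HAJ = 45°.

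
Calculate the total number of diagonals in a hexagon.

Each of the 6 vertices connects to 3 non-adjacent vertices via diagonals.
Total connections = 6 × 3 = 18, but each diagonal is counted twice.
Number of diagonals = 18 / 2 = 9.

9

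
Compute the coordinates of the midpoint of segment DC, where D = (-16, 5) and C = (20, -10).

The midpoint is the average of the coordinates:
x: (-16 + 20)/2 = 2
y: (5 + -10)/2 = -5/2
Midpoint = (2, -5/2)

(2, -5/2)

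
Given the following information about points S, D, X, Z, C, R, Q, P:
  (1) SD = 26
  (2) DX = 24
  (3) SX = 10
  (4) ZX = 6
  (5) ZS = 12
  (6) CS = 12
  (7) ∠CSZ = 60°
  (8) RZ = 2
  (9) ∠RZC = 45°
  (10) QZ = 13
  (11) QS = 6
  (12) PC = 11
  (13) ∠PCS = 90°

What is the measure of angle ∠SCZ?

Step 1: By the law of cosines on triangle CSZ: CZ² = 12² + 12² − 2·12·12·cos(60°) = 144, so CZ = 12.
Step 2: By the inverse law of cosines on triangle SCZ: cos(∠SCZ) = (12² + 12² − 12²) / (2·12·12) = 144/288 = 0.5, so ∠SCZ = 60°.

Therefore, the measure of angle ∠SCZ = 60°.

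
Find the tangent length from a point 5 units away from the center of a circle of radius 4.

The tangent, radius, and line from the external point to the center form a right triangle.
The right angle is where the tangent meets the radius.
By the Pythagorean theorem: tangent² + 4² = 5²
tangent² = 25 - 16 = 9
tangent = 3

3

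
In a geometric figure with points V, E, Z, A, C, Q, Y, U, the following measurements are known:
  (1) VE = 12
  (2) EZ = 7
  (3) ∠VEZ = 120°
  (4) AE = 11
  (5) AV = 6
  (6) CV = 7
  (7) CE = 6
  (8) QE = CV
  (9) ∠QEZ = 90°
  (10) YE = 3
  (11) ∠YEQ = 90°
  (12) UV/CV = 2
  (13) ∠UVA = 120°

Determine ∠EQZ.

From the given relations: QE = CV = 7.
Step 1: By the law of cosines on triangle QEZ: QZ² = 7² + 7² − 2·7·7·cos(90°) = 98, so QZ = 7·√2.
Step 2: By the inverse law of cosines on triangle EQZ: cos(∠EQZ) = (7² + (7·√2)² − 7²) / (2·7·7·√2) = 98/138.59 = 0.7071, so ∠EQZ = 45°.

Therefore, the measure of angle ∠EQZ = 45°.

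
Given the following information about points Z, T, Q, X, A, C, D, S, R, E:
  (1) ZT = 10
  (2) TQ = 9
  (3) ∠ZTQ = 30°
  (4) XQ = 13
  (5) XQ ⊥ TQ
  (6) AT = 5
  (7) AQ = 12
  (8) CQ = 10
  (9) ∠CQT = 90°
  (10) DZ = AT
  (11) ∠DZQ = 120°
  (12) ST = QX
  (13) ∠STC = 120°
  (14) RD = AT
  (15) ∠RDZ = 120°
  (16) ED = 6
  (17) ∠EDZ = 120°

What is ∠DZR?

From the given relations: DZ = AT = 5; RD = AT = 5.
Step 1: By the law of cosines on triangle ZDR: ZR² = 5² + 5² − 2·5·5·cos(120°) = 75, so ZR = 5·√3.
Step 2: By the inverse law of cosines on triangle DZR: cos(∠DZR) = (5² + (5·√3)² − 5²) / (2·5·5·√3) = 75/86.6 = 0.866, so ∠DZR = 30°.

Therefore, the measure of angle ∠DZR = 30°.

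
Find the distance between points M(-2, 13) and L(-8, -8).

d = sqrt((-8 - -2)^2 + (-8 - 13)^2)
d = sqrt(-6^2 + -21^2)
d = sqrt(36 + 441)
d = sqrt(477) = 3*sqrt(53)

3*sqrt(53)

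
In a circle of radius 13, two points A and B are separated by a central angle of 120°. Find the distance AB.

Chord = 2(13) sin(60°) = 13*sqrt(3)

13*sqrt(3)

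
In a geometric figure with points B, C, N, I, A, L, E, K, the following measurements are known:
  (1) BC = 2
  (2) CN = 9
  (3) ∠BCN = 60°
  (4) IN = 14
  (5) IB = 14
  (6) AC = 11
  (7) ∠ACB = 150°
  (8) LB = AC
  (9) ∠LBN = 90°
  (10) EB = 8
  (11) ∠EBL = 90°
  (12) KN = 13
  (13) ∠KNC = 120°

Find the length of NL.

From the given relations: LB = AC = 11.
Step 1: By the law of cosines on triangle BCN: BN² = 2² + 9² − 2·2·9·cos(60°) = 67, so BN = √67.
Step 2: By the law of cosines on triangle NBL: NL² = √67² + 11² − 2·√67·11·cos(90°) = 188, so NL = 2·√47.

Therefore, the length of NL = 2·√47.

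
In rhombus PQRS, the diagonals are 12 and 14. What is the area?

The diagonals of a rhombus divide it into four right triangles.
Each triangle has legs 12/ 2 = 6 and 14/2 = 7, so each has area (1/2)*6*7 = 21.
Four such triangles give total area = (d1 * d2) / 2 = 84.

84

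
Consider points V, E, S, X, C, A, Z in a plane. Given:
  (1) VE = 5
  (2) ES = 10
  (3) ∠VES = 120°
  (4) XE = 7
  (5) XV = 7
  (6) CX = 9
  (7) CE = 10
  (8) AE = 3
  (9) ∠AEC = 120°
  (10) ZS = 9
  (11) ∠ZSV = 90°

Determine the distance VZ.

Step 1: By the law of cosines on triangle SEV: SV² = 10² + 5² − 2·10·5·cos(120°) = 175, so SV = 5·√7.
Step 2: By the law of cosines on triangle VSZ: VZ² = (5·√7)² + 9² − 2·5·√7·9·cos(90°) = 256, so VZ = 16.

Therefore, the length of VZ = 16.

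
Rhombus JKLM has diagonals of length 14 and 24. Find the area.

Area of a rhombus = (d1 * d2) / 2
Area = (14 * 24) / 2
Area = 336 / 2
Area = 168

168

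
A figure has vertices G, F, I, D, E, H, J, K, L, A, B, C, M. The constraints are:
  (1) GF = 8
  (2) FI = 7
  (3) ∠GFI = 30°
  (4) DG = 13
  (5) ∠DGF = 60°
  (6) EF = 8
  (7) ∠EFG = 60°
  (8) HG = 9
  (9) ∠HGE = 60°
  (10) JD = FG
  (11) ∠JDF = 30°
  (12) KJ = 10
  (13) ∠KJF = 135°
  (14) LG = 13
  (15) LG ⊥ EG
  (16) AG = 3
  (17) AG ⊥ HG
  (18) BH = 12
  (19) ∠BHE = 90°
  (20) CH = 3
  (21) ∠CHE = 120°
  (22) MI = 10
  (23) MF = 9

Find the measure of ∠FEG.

Step 1: By the law of cosines on triangle EFG: EG² = 8² + 8² − 2·8·8·cos(60°) = 64, so EG = 8.
Step 2: By the inverse law of cosines on triangle FEG: cos(∠FEG) = (8² + 8² − 8²) / (2·8·8) = 64/128 = 0.5, so ∠FEG = 60°.

Therefore, the measure of angle ∠FEG = 60°.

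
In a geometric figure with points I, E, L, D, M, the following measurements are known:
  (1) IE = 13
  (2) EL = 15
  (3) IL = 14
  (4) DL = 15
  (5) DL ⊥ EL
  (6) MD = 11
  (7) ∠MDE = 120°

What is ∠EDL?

Step 1: By the law of cosines on triangle DLE: DE² = 15² + 15² − 2·15·15·cos(90°) = 450, so DE = 15·√2.
Step 2: By the inverse law of cosines on triangle EDL: cos(∠EDL) = ((15·√2)² + 15² − 15²) / (2·15·√2·15) = 450/636.4 = 0.7071, so ∠EDL = 45°.

Therefore, the measure of angle ∠EDL = 45°.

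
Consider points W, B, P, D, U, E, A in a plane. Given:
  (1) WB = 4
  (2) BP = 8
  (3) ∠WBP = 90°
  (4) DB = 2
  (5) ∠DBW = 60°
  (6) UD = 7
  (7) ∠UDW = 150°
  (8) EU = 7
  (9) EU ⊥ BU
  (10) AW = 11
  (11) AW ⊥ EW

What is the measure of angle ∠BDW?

Step 1: By the law of cosines on triangle DBW: DW² = 2² + 4² − 2·2·4·cos(60°) = 12, so DW = 2·√3.
Step 2: By the inverse law of cosines on triangle BDW: cos(∠BDW) = (2² + (2·√3)² − 4²) / (2·2·2·√3) = 0/13.86 = 0, so ∠BDW = 90°.

Therefore, the measure of angle ∠BDW = 90°.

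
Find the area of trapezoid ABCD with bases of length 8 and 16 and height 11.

A trapezoid's area equals the midsegment times the height.
The midsegment is (8 + 16) / 2 = 12.
Area = 12 * 11 = 132.

132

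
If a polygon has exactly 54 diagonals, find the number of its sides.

Using d = n(n - 3)/2, we solve 54 = n(n - 3)/2.
So n(n - 3) = 108.
Testing n = 12: 12 * 9 = 108 = 108. Correct.
The polygon has 12 sides.

12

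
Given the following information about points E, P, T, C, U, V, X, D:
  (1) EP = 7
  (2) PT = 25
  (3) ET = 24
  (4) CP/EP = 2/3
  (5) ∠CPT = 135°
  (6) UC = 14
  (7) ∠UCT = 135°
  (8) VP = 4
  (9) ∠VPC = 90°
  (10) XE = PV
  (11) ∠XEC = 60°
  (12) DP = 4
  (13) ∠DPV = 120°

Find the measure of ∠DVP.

Step 1: By the law of cosines on triangle VPD: VD² = 4² + 4² − 2·4·4·cos(120°) = 48, so VD = 4·√3.
Step 2: By the inverse law of cosines on triangle DVP: cos(∠DVP) = ((4·√3)² + 4² − 4²) / (2·4·√3·4) = 48/55.43 = 0.866, so ∠DVP = 30°.

Therefore, the measure of angle ∠DVP = 30°.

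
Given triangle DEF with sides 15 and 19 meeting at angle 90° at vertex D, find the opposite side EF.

By the law of cosines: EF^2 = DE^2 + DF^2 - 2*DE*DF*cos(D)
EF^2 = 15^2 + 19^2 - 2*15*19*cos(90°)
EF^2 = 225 + 361 - 570*(0)
EF^2 = 586
EF = sqrt(586)

sqrt(586)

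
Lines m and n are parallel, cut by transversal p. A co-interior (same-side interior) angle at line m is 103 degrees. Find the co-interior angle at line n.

Co-interior angles sum to 180: 180 - 103 = 77 degrees.

77 degrees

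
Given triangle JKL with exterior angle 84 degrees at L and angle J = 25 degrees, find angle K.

angle K = 84 - 25 = 59 degrees (exterior angle theorem).

59 degrees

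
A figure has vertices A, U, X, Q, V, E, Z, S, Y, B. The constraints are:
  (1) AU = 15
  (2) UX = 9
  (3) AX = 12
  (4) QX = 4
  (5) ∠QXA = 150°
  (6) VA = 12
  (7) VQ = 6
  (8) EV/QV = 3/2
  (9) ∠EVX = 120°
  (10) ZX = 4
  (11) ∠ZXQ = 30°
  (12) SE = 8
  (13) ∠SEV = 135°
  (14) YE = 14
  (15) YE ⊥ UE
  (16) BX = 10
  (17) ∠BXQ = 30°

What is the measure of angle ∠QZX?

Step 1: By the law of cosines on triangle ZXQ: ZQ² = 4² + 4² − 2·4·4·cos(30°) = 4.29, so ZQ ≈ 2.07.
Step 2: By the inverse law of cosines on triangle QZX: cos(∠QZX) = (2.07² + 4² − 4²) / (2·2.07·4) = 4.29/16.56 = 0.2588, so ∠QZX = 75°.

Therefore, the measure of angle ∠QZX = 75°.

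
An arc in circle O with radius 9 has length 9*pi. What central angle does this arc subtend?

θ = 360 × 9*pi / (2π × 9) = 180° (rearranging arc length formula).

180°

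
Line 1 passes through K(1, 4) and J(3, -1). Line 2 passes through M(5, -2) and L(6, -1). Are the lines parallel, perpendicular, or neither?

Slope of line 1: m1 = (-1 - 4)/(3 - 1) = -5/2 = -5/2
Slope of line 2: m2 = (-1 - -2)/(6 - 5) = 1/1 = 1
For parallel lines we need equal slopes: -5/2 != 1.
For perpendicular lines we need m1*m2 = -1: (-5/2)(1) = -5/2 != -1.
Since neither condition holds, the lines are neither parallel nor perpendicular.

Neither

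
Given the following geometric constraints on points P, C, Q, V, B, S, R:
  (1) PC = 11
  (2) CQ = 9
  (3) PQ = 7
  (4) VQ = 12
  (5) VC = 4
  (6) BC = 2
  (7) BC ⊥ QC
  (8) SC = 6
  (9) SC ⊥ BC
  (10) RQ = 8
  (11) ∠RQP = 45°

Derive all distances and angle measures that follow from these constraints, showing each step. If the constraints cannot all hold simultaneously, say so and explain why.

The constraints are consistent.

Step 1: From PQ = 7, QR = 8, and ∠PQR = 45°, by the law of cosines:
  PR² = PQ² + QR² - 2·PQ·QR·cos(45°) = 49 + 64 - 79.2 = 33.8
  PR ≈ 5.81

Step 2: From QC = 9, CB = 2, and ∠QCB = 90°, by the law of cosines:
  QB² = QC² + CB² - 2·QC·CB·cos(90°) = 81 + 4 - 0 = 85
  QB = √85

Step 3: From BC = 2, CS = 6, and ∠BCS = 90°, by the law of cosines:
  BS² = BC² + CS² - 2·BC·CS·cos(90°) = 4 + 36 - 0 = 40
  BS = 2·√10

Step 4: From PC = 11, PQ = 7, CQ = 9, by the inverse law of cosines:
  cos(∠CPQ) = (PC² + PQ² - CQ²) / (2·PC·PQ)
  ∠CPQ = 54.7°

Step 5: From CP = 11, CQ = 9, PQ = 7, by the inverse law of cosines:
  cos(∠PCQ) = (CP² + CQ² - PQ²) / (2·CP·CQ)
  ∠PCQ = 39.4°

Step 6: From CQ = 9, CV = 4, QV = 12, by the inverse law of cosines:
  cos(∠QCV) = (CQ² + CV² - QV²) / (2·CQ·CV)
  ∠QCV = 130.75°

Step 7: From QC = 9, QP = 7, CP = 11, by the inverse law of cosines:
  cos(∠CQP) = (QC² + QP² - CP²) / (2·QC·QP)
  ∠CQP = 85.9°

Step 8: From QC = 9, QV = 12, CV = 4, by the inverse law of cosines:
  cos(∠CQV) = (QC² + QV² - CV²) / (2·QC·QV)
  ∠CQV = 14.63°

Step 9: From VC = 4, VQ = 12, CQ = 9, by the inverse law of cosines:
  cos(∠CVQ) = (VC² + VQ² - CQ²) / (2·VC·VQ)
  ∠CVQ = 34.62°

Step 10: From PQ = 7, PR = 5.81, QR = 8, by the inverse law of cosines:
  cos(∠QPR) = (PQ² + PR² - QR²) / (2·PQ·PR)
  ∠QPR = 76.64°

Step 11: From QB = √85, QC = 9, BC = 2, by the inverse law of cosines:
  cos(∠BQC) = (QB² + QC² - BC²) / (2·QB·QC)
  ∠BQC = 12.53°

Step 12: From BC = 2, BQ = √85, CQ = 9, by the inverse law of cosines:
  cos(∠CBQ) = (BC² + BQ² - CQ²) / (2·BC·BQ)
  ∠CBQ = 77.47°

Step 13: From BC = 2, BS = 2·√10, CS = 6, by the inverse law of cosines:
  cos(∠CBS) = (BC² + BS² - CS²) / (2·BC·BS)
  ∠CBS = 71.57°

Step 14: From SB = 2·√10, SC = 6, BC = 2, by the inverse law of cosines:
  cos(∠BSC) = (SB² + SC² - BC²) / (2·SB·SC)
  ∠BSC = 18.43°

Step 15: From RP = 5.81, RQ = 8, PQ = 7, by the inverse law of cosines:
  cos(∠PRQ) = (RP² + RQ² - PQ²) / (2·RP·RQ)
  ∠PRQ = 58.36°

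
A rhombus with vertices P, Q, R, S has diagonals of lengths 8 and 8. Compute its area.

Area = (8 * 8) / 2 = 64 / 2 = 32

32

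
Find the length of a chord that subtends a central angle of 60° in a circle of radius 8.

Chord = 2(8) sin(30°) = 8

8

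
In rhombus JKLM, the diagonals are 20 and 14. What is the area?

The diagonals of a rhombus divide it into four right triangles.
Each triangle has legs 20/ 2 = 10 and 14/2 = 7, so each has area (1/2)*10*7 = 35.
Four such triangles give total area = (d1 * d2) / 2 = 140.

140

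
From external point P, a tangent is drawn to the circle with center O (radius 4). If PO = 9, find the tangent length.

tangent = √(d² - r²) = √(9² - 4²) = √(81 - 16) = √65 = sqrt(65)

sqrt(65)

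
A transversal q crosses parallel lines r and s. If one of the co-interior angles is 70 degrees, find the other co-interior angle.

Co-interior angles sum to 180: 180 - 70 = 110 degrees.

110 degrees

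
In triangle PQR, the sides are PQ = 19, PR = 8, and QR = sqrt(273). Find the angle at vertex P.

cos(P) = (19² + 8² - (sqrt(273))²) / (2 × 19 × 8) = 1/2, so P = arccos(1/2) = 60°.

60°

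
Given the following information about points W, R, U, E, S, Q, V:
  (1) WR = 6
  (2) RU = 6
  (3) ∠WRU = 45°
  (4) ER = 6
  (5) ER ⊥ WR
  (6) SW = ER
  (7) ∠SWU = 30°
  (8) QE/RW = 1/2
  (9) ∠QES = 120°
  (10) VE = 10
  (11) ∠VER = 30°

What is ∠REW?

Step 1: By the law of cosines on triangle ERW: EW² = 6² + 6² − 2·6·6·cos(90°) = 72, so EW = 6·√2.
Step 2: By the inverse law of cosines on triangle REW: cos(∠REW) = (6² + (6·√2)² − 6²) / (2·6·6·√2) = 72/101.82 = 0.7071, so ∠REW = 45°.

Therefore, the measure of angle ∠REW = 45°.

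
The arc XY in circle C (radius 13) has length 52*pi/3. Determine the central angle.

The full circumference is 2πr = 26*pi.
The arc is 52*pi/3 / 26*pi = 2/3 of the full circle.
So the central angle = 2/3 × 360° = 240°.

240°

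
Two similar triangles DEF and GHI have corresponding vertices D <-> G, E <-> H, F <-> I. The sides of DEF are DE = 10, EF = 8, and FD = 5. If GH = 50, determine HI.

Since the triangles are similar, the ratio of corresponding sides is constant.
Scale factor k = GH / DE = 50 / 10 = 5
HI = k * EF = 5 * 8 = 40

40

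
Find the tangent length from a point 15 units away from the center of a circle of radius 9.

The tangent, radius, and line from the external point to the center form a right triangle.
The right angle is where the tangent meets the radius.
By the Pythagorean theorem: tangent² + 9² = 15²
tangent² = 225 - 81 = 144
tangent = 12

12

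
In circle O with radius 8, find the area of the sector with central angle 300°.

Sector area = π(8²)(5/6) = 160*pi/3

160*pi/3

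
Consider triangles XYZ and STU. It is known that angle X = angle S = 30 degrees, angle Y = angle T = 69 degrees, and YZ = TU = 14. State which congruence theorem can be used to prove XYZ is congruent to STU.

The given information provides:
angle X = angle S = 30 degrees, angle Y = angle T = 69 degrees, and YZ = TU = 14
This matches the AAS congruence theorem.
Two pairs of corresponding angles and a non-included side are equal (Angle-Angle-Side).

AAS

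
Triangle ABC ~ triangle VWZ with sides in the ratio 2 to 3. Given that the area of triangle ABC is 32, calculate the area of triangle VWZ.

For similar figures, the area ratio equals the square of the side ratio.
Side ratio (ABC to VWZ) = 2:3, so area ratio = 2^2:3^2 = 4:9.
If the area of ABC is 32, then the area of VWZ = 32 * (9/4) = 72.

72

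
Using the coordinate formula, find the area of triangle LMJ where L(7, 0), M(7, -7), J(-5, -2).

The Shoelace formula computes the area from vertex coordinates by summing cross products.
For vertices (7,0), (7,-7), (-5,-2):
Signed sum = 7*-7 - 7*0 + 7*-2 - -5*-7 + -5*0 - 7*-2
= -49 + -49 + 14 = -84
Area = (1/2)|-84| = 42.

42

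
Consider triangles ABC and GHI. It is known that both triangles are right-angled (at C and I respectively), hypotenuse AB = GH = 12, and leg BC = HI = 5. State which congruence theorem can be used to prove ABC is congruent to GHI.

The given information provides:
both triangles are right-angled (at C and I respectively), hypotenuse AB = GH = 12, and leg BC = HI = 5
This matches the HL congruence theorem.
The hypotenuse and one leg of two right triangles are equal (Hypotenuse-Leg).

HL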